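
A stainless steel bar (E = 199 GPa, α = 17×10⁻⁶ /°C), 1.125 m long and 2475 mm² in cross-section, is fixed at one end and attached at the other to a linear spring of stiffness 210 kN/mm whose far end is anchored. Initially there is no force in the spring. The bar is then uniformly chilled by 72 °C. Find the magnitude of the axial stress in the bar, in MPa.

If the spring were absent the bar would shorten by αΔT L = 17×10⁻⁶ × 72 × 1125 = 1.377 mm.
Let P be the tensile force in the spring. The bar extends elastically by PL/(AE) and the spring stretches by P/k; together these equal δ_free.
So P = δ_free / [L/(AE) + 1/k] = 1.377 / [ 1125/(2475×199×10³) + 1/(210×10³) ].
P = 1.377 / 7.046×10⁻⁶ = 195400 N.
σ = P/A = 195400/2475 = 78.96 MPa.

σ ≈ 79 MPa (tensile)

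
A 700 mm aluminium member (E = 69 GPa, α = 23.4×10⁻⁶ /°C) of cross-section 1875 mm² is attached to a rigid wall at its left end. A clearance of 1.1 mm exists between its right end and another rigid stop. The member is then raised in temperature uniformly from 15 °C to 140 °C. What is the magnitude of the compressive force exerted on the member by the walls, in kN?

If the wall were absent the member would grow by αΔT L = 23.4×10⁻⁶ × 125 × 700 = 2.047 mm.
This exceeds the 1.1 mm gap, so the wall pushes back. The portion of expansion that must be recovered elastically is δ_free − gap = 2.047 − 1.1 = 0.9475 mm.
So σ = E(δ_free − g)/L = 69×10³ × 0.9475/700 = 93.4 MPa.
P = σA = 93.4 × 1875 = 175.1 kN.

P ≈ 175 kN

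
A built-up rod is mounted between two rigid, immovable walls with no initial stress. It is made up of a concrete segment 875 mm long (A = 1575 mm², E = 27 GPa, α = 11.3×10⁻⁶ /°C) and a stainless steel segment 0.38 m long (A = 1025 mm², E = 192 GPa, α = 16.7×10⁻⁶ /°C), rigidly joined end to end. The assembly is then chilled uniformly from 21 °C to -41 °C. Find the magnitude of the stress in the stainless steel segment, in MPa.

σ ≈ 43.6 MPa (tensile)

If the supports were absent, the total length change would be Σ αᵢΔT Lᵢ = 11.3×10⁻⁶×62×875 + 16.7×10⁻⁶×62×380 = 1.006 mm.
The rigid supports impose zero overall length change; the single axial force P common to all segments must satisfy P Σ Lᵢ/(AᵢEᵢ) = δ_free.
Σ Lᵢ/(AᵢEᵢ) = 875/(1575×27×10³) + 380/(1025×192×10³) = 2.251×10⁻⁵ mm/N.
Hence P = δ_free / Σ(L/AE) = 1.006/2.251×10⁻⁵ = 44.72 kN (tensile).
σ_{stainless steel} = P / A = 44720 / 1025 = 43.63 MPa.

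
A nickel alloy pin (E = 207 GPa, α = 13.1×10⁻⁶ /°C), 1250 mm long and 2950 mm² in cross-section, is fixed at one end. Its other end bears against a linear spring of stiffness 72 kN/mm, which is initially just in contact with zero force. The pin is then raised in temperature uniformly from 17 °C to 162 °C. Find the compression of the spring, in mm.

δ ≈ 2.07 mm

The unrestrained thermal change is αΔT L = 13.1×10⁻⁶ × 145 × 1250 = 2.374 mm.
With a force P in the spring, the elastic change of the pin is PL/(AE) and that of the spring is P/k; compatibility requires their sum to equal δ_free.
P [ L/(AE) + 1/k ] = δ_free → P [ 1250/(2950×207×10³) + 1/(72×10³) ] = 2.374.
P = 2.374 / 1.594×10⁻⁵ = 149000 N.
Spring compression = P/k = 149000/(72×10³) = 2.069 mm.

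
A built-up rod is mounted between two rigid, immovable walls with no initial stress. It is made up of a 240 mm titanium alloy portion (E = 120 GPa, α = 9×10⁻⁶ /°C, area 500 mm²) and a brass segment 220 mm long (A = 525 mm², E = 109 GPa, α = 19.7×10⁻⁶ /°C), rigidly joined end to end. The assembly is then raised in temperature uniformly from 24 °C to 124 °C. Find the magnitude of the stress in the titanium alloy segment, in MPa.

σ ≈ 166 MPa (compressive)

If the supports were absent, the total length change would be Σ αᵢΔT Lᵢ = 9×10⁻⁶×100×240 + 19.7×10⁻⁶×100×220 = 0.6494 mm.
Since the ends are fixed, an axial force P builds up, equal in every segment, with P · Σ Lᵢ/(AᵢEᵢ) = δ_free.
The series flexibility is Σ Lᵢ/(AᵢEᵢ) = 240/(500×120×10³) + 220/(525×109×10³) = 7.844×10⁻⁶ mm/N.
Hence P = δ_free / Σ(L/AE) = 0.6494/7.844×10⁻⁶ = 82.78 kN (compressive).
σ_{titanium alloy} = P / A = 82780 / 500 = 165.6 MPa.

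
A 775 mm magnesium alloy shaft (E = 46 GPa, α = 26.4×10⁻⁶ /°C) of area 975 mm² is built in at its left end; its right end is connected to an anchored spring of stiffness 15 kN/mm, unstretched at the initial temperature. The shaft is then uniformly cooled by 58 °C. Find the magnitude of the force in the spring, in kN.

The unrestrained thermal change is αΔT L = 26.4×10⁻⁶ × 58 × 775 = 1.187 mm.
With a force P in the spring, the elastic change of the shaft is PL/(AE) and that of the spring is P/k; compatibility requires their sum to equal δ_free.
So P = δ_free / [L/(AE) + 1/k] = 1.187 / [ 775/(975×46×10³) + 1/(15×10³) ].
P = 1.187 / 8.395×10⁻⁵ = 14140 N.

P ≈ 14.1 kN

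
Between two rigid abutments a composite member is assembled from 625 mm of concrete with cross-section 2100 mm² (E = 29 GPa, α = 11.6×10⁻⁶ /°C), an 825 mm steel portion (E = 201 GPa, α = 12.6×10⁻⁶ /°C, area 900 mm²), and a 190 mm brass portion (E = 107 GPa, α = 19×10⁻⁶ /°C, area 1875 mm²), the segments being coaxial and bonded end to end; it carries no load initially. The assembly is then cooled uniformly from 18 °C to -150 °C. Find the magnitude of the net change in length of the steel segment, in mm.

If the supports were absent, the total length change would be Σ αᵢΔT Lᵢ = 11.6×10⁻⁶×168×625 + 12.6×10⁻⁶×168×825 + 19×10⁻⁶×168×190 = 3.571 mm.
The walls prevent any net length change, so an axial force P (same in every segment) develops. Compatibility: P · Σ Lᵢ/(AᵢEᵢ) = δ_free.
The series flexibility is Σ Lᵢ/(AᵢEᵢ) = 625/(2100×29×10³) + 825/(900×201×10³) + 190/(1875×107×10³) = 1.577×10⁻⁵ mm/N.
P = 3.571 / 1.577×10⁻⁵ = 226400 N = 226.4 kN, tensile.
For the steel segment, free thermal change = 12.6×10⁻⁶×168×825 = 1.746 mm and elastic change from P = 226400×825/(900×201×10³) = 1.033 mm; these oppose, so the net change is 0.714 mm (segment shortens).

|ΔL| ≈ 0.714 mm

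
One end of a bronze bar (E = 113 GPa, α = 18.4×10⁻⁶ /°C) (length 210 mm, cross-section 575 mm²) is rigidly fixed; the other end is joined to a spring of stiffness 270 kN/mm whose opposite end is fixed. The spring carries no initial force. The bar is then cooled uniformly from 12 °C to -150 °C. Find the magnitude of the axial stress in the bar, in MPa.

Free thermal contraction: δ_free = αΔT L = 18.4×10⁻⁶ × 162 × 210 = 0.626 mm.
Let P be the tensile force in the spring. The bar extends elastically by PL/(AE) and the spring stretches by P/k; together these equal δ_free.
P [ L/(AE) + 1/k ] = δ_free → P [ 210/(575×113×10³) + 1/(270×10³) ] = 0.626.
P = 0.626 / 6.936×10⁻⁶ = 90250 N.
σ = P/A = 90250/575 = 157 MPa.

σ ≈ 157 MPa (tensile)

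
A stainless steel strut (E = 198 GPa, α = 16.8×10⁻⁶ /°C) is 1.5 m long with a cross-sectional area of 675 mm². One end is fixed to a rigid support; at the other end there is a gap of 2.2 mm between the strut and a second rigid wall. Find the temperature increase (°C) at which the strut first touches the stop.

The gap closes when αΔT L = 2.2 mm, since the strut is still unstressed at that instant.
ΔT = 2.2 / (16.8×10⁻⁶ × 1500) = 87.3 °C.

ΔT ≈ 87.3 °C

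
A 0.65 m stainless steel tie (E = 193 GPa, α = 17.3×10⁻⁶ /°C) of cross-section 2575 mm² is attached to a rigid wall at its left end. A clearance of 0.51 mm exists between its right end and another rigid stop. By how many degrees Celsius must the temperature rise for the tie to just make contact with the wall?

ΔT ≈ 45.4 °C

The gap closes when αΔT L = 0.51 mm, since the tie is still unstressed at that instant.
So ΔT = g/(αL) = 0.51/(17.3×10⁻⁶ × 650) = 45.35 °C.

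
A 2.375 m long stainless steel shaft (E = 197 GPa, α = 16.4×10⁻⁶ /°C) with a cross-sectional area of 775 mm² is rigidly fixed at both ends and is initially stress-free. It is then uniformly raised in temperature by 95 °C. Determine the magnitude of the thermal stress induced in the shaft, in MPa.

σ ≈ 307 MPa (compressive)

With length fixed, the mechanical strain must cancel the thermal strain αΔT = 16.4×10⁻⁶ × 95 = 1558×10⁻⁶.
Hence σ = E·αΔT = 197×10³ × 1558×10⁻⁶ = 306.9 MPa, compressive.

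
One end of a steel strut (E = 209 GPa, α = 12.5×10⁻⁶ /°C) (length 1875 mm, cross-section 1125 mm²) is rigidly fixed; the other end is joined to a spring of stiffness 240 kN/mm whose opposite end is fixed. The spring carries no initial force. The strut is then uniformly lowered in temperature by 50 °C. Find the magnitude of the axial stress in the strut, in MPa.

The unrestrained thermal change is αΔT L = 12.5×10⁻⁶ × 50 × 1875 = 1.172 mm.
With a force P in the spring, the elastic change of the strut is PL/(AE) and that of the spring is P/k; compatibility requires their sum to equal δ_free.
P [ L/(AE) + 1/k ] = δ_free → P [ 1875/(1125×209×10³) + 1/(240×10³) ] = 1.172.
P = 1.172 / 1.214×10⁻⁵ = 96520 N.
σ = P/A = 96520/1125 = 85.8 MPa.

σ ≈ 85.8 MPa (tensile)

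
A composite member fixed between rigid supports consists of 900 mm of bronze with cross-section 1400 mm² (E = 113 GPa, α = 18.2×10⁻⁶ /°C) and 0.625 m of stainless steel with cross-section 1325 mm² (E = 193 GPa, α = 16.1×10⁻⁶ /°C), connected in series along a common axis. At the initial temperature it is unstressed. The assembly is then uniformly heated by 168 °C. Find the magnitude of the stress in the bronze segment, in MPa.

Free thermal expansion of the whole bar: Σ αᵢΔT Lᵢ = 18.2×10⁻⁶×168×900 + 16.1×10⁻⁶×168×625 = 4.442 mm.
The rigid supports impose zero overall length change; the single axial force P common to all segments must satisfy P Σ Lᵢ/(AᵢEᵢ) = δ_free.
Σ Lᵢ/(AᵢEᵢ) = 900/(1400×113×10³) + 625/(1325×193×10³) = 8.133×10⁻⁶ mm/N.
P = 4.442 / 8.133×10⁻⁶ = 546200 N = 546.2 kN, compressive.
σ_{bronze} = P / A = 546200 / 1400 = 390.1 MPa.

σ ≈ 390 MPa (compressive)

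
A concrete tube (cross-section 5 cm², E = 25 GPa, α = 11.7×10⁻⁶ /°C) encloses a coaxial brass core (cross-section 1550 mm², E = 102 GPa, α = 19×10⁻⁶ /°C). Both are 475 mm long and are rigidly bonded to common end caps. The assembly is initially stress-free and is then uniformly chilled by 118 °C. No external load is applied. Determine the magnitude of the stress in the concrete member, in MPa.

σ ≈ 20 MPa (compressive)

Both members must finish at the same length. With the larger α, the brass tends to over-contract; the plates restrain it, putting the brass in tension and the concrete in compression. With no external load the two internal forces are equal and opposite, magnitude P.
Equating the net (thermal + elastic) strains gives |α₁ − α₂|·ΔT = P·[1/(A₁E₁) + 1/(A₂E₂)].
|α₁ − α₂|·ΔT = 7.3×10⁻⁶ × 118 = 0.0008614.
1/(A₁E₁) + 1/(A₂E₂) = 1/(500×25×10³) + 1/(1550×102×10³) = 8.633×10⁻⁸ N⁻¹.
P = 0.0008614 / 8.633×10⁻⁸ = 9979 N = 9.979 kN.
σ_{concrete} = P/A₁ = 9979/500 = 19.96 MPa, compressive.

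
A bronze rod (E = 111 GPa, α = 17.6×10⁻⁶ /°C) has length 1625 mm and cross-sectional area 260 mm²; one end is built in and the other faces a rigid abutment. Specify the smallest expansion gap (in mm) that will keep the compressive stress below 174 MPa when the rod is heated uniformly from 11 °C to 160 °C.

With no wall the rod would lengthen by αΔT L = 17.6×10⁻⁶ × 149 × 1625 = 4.261 mm.
A stress of 174 MPa corresponds to the wall pushing the rod back by σL/E = 174×1625/(111×10³) = 2.547 mm.
So the gap has to take up the difference, g_min = δ_free − σL/E = 4.261 − 2.547 = 1.714 mm.

g ≈ 1.71 mm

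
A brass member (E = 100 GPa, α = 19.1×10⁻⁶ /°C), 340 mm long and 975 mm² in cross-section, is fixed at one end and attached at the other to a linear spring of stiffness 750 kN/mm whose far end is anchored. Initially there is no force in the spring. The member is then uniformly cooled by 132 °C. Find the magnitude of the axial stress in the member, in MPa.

The unrestrained thermal change is αΔT L = 19.1×10⁻⁶ × 132 × 340 = 0.8572 mm.
With a force P in the spring, the elastic change of the member is PL/(AE) and that of the spring is P/k; compatibility requires their sum to equal δ_free.
So P = δ_free / [L/(AE) + 1/k] = 0.8572 / [ 340/(975×100×10³) + 1/(750×10³) ].
P = 0.8572 / 4.821×10⁻⁶ = 177800 N.
σ = P/A = 177800/975 = 182.4 MPa.

σ ≈ 182 MPa (tensile)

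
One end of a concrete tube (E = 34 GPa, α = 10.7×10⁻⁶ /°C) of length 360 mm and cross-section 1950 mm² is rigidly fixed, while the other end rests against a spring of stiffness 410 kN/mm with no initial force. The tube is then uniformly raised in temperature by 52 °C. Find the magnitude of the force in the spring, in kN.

P ≈ 25.5 kN

Free thermal expansion: δ_free = αΔT L = 10.7×10⁻⁶ × 52 × 360 = 0.2003 mm.
Let P be the compressive force at the spring. The tube shortens elastically by PL/(AE) and the spring compresses by P/k; together these equal δ_free.
So P = δ_free / [L/(AE) + 1/k] = 0.2003 / [ 360/(1950×34×10³) + 1/(410×10³) ].
P = 0.2003 / 7.869×10⁻⁶ = 25460 N.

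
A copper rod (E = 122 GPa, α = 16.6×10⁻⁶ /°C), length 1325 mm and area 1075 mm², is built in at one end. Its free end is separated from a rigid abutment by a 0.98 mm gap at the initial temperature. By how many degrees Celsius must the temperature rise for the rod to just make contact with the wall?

The gap closes when αΔT L = 0.98 mm, since the rod is still unstressed at that instant.
So ΔT = g/(αL) = 0.98/(16.6×10⁻⁶ × 1325) = 44.56 °C.

ΔT ≈ 44.6 °C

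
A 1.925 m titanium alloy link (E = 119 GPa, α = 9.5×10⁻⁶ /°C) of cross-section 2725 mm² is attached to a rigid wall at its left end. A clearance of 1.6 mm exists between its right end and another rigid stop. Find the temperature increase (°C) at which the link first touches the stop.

The gap closes when αΔT L = 1.6 mm, since the link is still unstressed at that instant.
ΔT = 1.6 / (9.5×10⁻⁶ × 1925) = 87.49 °C.

ΔT ≈ 87.5 °C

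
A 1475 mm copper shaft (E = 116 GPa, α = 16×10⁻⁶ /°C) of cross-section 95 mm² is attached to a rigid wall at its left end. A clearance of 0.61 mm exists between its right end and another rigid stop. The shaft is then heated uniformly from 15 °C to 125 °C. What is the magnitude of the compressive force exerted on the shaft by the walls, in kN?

P ≈ 14.8 kN

Unrestrained expansion: δ_free = αΔT L = 16×10⁻⁶ × 110 × 1475 = 2.596 mm.
After closing the 0.61 mm clearance, 2.596 − 0.61 = 1.986 mm of expansion remains to be suppressed by the wall.
Compatibility: PL/(AE) = 1.986 mm, so σ = P/A = E × (1.986/1475) = 156.2 MPa.
P = σA = 156.2 × 95 = 14.84 kN.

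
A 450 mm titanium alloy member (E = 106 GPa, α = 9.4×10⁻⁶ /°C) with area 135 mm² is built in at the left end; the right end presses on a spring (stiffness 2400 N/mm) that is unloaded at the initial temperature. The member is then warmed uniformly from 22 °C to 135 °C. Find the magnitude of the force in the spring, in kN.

P ≈ 1.07 kN

If the spring were absent the member would lengthen by αΔT L = 9.4×10⁻⁶ × 113 × 450 = 0.478 mm.
Let P be the compressive force at the spring. The member shortens elastically by PL/(AE) and the spring compresses by P/k; together these equal δ_free.
So P = δ_free / [L/(AE) + 1/k] = 0.478 / [ 450/(135×106×10³) + 1/(2400) ].
P = 0.478 / 0.0004481 = 1067 N.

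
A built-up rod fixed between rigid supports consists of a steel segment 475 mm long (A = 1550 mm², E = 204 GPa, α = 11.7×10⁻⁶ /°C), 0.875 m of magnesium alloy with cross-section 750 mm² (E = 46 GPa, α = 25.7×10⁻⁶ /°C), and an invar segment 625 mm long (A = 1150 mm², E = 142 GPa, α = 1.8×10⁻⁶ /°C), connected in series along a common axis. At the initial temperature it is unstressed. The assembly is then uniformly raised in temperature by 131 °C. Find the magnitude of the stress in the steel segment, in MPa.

With the walls removed the bar would change length by δ_free = Σ αᵢΔT Lᵢ = 11.7×10⁻⁶×131×475 + 25.7×10⁻⁶×131×875 + 1.8×10⁻⁶×131×625 = 3.821 mm.
Since the ends are fixed, an axial force P builds up, equal in every segment, with P · Σ Lᵢ/(AᵢEᵢ) = δ_free.
Σ Lᵢ/(AᵢEᵢ) = 475/(1550×204×10³) + 875/(750×46×10³) + 625/(1150×142×10³) = 3.069×10⁻⁵ mm/N.
P = 3.821 / 3.069×10⁻⁵ = 124500 N = 124.5 kN, compressive.
σ_{steel} = P / A = 124500 / 1550 = 80.33 MPa.

σ ≈ 80.3 MPa (compressive)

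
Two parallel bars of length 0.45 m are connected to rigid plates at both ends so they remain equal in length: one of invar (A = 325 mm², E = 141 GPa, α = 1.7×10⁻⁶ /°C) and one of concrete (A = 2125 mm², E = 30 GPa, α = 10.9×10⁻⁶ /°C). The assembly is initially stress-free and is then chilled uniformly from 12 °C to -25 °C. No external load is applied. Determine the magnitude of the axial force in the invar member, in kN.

P ≈ 9.08 kN (compressive in the invar)

Both members must finish at the same length. With the larger α, the concrete tends to over-contract; the plates restrain it, putting the concrete in tension and the invar in compression. With no external load the two internal forces are equal and opposite, magnitude P.
Compatibility of the two members (thermal + elastic change equal): (α₁ − α₂)ΔT = P·[1/(A₁E₁) + 1/(A₂E₂)].
|α₁ − α₂|·ΔT = 9.2×10⁻⁶ × 37 = 0.0003404.
1/(A₁E₁) + 1/(A₂E₂) = 1/(325×141×10³) + 1/(2125×30×10³) = 3.751×10⁻⁸ N⁻¹.
P = 0.0003404 / 3.751×10⁻⁸ = 9075 N = 9.075 kN.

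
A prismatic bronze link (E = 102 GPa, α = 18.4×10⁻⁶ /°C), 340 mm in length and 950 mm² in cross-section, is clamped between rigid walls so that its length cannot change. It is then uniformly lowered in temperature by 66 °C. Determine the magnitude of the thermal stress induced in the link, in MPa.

The supports are rigid, so the total axial strain is zero. The restrained thermal strain is ε = αΔT = 18.4×10⁻⁶ × 66 = 1214.4×10⁻⁶.
Hence σ = E·αΔT = 102×10³ × 1214.4×10⁻⁶ = 123.9 MPa, tensile.

σ ≈ 124 MPa (tensile)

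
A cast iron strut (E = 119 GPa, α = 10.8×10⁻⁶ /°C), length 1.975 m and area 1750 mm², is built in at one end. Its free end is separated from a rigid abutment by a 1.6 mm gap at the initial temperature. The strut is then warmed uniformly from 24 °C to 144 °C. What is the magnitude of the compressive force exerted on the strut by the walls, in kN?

Unrestrained expansion: δ_free = αΔT L = 10.8×10⁻⁶ × 120 × 1975 = 2.56 mm.
After closing the 1.6 mm clearance, 2.56 − 1.6 = 0.9596 mm of expansion remains to be suppressed by the wall.
So σ = E(δ_free − g)/L = 119×10³ × 0.9596/1975 = 57.82 MPa.
P = σA = 57.82 × 1750 = 101.2 kN.

P ≈ 101 kN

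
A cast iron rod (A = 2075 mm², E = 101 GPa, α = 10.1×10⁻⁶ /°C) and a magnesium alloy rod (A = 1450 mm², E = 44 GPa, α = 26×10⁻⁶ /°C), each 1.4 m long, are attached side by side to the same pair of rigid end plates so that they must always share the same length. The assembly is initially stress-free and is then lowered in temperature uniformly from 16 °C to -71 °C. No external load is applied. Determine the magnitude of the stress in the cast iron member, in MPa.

σ ≈ 32.6 MPa (compressive)

The magnesium alloy has the larger α, so on cooling it would change length more than the cast iron if both were free. The rigid plates force a common final length, so the magnesium alloy is put into tension and the cast iron into compression, with equal and opposite forces P (no external load).
Compatibility of the two members (thermal + elastic change equal): (α₁ − α₂)ΔT = P·[1/(A₁E₁) + 1/(A₂E₂)].
|α₁ − α₂|·ΔT = 15.9×10⁻⁶ × 87 = 0.001383.
1/(A₁E₁) + 1/(A₂E₂) = 1/(2075×101×10³) + 1/(1450×44×10³) = 2.045×10⁻⁸ N⁻¹.
P = 0.001383 / 2.045×10⁻⁸ = 67660 N = 67.66 kN.
σ_{cast iron} = P/A₁ = 67660/2075 = 32.61 MPa, compressive.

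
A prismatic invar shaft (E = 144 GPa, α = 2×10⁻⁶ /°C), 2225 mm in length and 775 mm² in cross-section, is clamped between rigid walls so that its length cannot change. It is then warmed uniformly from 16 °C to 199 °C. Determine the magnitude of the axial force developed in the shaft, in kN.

With zero net strain, σ = E·αΔT = 144 GPa × 2×10⁻⁶ × 183 = 52.7 MPa.
P = AEαΔT = 775 × 144×10³ × 2×10⁻⁶ × 183 = 40.85 kN (compressive).

P ≈ 40.8 kN (compressive)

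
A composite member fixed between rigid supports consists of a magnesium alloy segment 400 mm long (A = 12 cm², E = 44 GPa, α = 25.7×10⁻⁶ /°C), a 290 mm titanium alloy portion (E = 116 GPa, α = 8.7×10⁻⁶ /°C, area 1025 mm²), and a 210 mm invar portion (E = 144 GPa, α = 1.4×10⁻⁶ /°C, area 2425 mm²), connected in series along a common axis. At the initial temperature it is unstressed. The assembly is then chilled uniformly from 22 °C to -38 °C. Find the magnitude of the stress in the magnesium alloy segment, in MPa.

With the walls removed the bar would change length by δ_free = Σ αᵢΔT Lᵢ = 25.7×10⁻⁶×60×400 + 8.7×10⁻⁶×60×290 + 1.4×10⁻⁶×60×210 = 0.7858 mm.
Since the ends are fixed, an axial force P builds up, equal in every segment, with P · Σ Lᵢ/(AᵢEᵢ) = δ_free.
The series flexibility is Σ Lᵢ/(AᵢEᵢ) = 400/(1200×44×10³) + 290/(1025×116×10³) + 210/(2425×144×10³) = 1.062×10⁻⁵ mm/N.
Hence P = δ_free / Σ(L/AE) = 0.7858/1.062×10⁻⁵ = 74.02 kN (tensile).
σ_{magnesium alloy} = P / A = 74020 / 1200 = 61.68 MPa.

σ ≈ 61.7 MPa (tensile)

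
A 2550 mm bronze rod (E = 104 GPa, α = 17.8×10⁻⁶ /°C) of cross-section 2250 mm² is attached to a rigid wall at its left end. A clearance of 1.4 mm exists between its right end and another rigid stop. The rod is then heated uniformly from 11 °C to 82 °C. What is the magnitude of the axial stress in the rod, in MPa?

If the wall were absent the rod would grow by αΔT L = 17.8×10⁻⁶ × 71 × 2550 = 3.223 mm.
This exceeds the 1.4 mm gap, so the wall pushes back. The portion of expansion that must be recovered elastically is δ_free − gap = 3.223 − 1.4 = 1.823 mm.
That suppressed elongation corresponds to σ = E·Δ/L = 104×10³ × 1.823/2550 = 74.34 MPa.

σ ≈ 74.3 MPa (compressive)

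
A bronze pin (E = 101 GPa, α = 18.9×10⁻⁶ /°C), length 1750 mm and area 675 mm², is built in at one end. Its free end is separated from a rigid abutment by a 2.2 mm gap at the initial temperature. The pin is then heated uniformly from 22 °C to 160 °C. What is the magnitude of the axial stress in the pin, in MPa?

σ ≈ 136 MPa (compressive)

Free thermal elongation = αΔT L = 18.9×10⁻⁶ × 138 × 1750 = 4.564 mm.
After closing the 2.2 mm clearance, 4.564 − 2.2 = 2.364 mm of expansion remains to be suppressed by the wall.
Compatibility: PL/(AE) = 2.364 mm, so σ = P/A = E × (2.364/1750) = 136.5 MPa.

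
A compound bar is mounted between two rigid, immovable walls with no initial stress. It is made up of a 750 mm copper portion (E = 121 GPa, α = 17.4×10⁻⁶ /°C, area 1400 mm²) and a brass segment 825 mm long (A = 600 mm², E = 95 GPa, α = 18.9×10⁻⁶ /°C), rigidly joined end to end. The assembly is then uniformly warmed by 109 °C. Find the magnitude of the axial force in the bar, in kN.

P ≈ 165 kN (compressive)

Free thermal expansion of the whole bar: Σ αᵢΔT Lᵢ = 17.4×10⁻⁶×109×750 + 18.9×10⁻⁶×109×825 = 3.122 mm.
The walls prevent any net length change, so an axial force P (same in every segment) develops. Compatibility: P · Σ Lᵢ/(AᵢEᵢ) = δ_free.
Σ Lᵢ/(AᵢEᵢ) = 750/(1400×121×10³) + 825/(600×95×10³) = 1.89×10⁻⁵ mm/N.
Hence P = δ_free / Σ(L/AE) = 3.122/1.89×10⁻⁵ = 165.2 kN (compressive).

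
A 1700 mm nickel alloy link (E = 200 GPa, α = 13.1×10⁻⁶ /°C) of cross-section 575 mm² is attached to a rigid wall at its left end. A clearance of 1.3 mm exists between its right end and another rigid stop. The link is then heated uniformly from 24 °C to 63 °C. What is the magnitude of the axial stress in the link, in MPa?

σ ≈ 0 MPa

If the wall were absent the link would grow by αΔT L = 13.1×10⁻⁶ × 39 × 1700 = 0.8685 mm.
Since δ_free = 0.869 mm is less than the 1.3 mm gap, the link never touches the wall. No axial force develops.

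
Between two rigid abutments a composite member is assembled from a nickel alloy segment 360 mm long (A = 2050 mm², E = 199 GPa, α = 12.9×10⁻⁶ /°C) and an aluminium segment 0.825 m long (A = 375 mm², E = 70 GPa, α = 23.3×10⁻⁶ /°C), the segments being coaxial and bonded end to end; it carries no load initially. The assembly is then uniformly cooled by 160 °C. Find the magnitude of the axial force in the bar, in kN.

P ≈ 118 kN (tensile)

With the walls removed the bar would change length by δ_free = Σ αᵢΔT Lᵢ = 12.9×10⁻⁶×160×360 + 23.3×10⁻⁶×160×825 = 3.819 mm.
Since the ends are fixed, an axial force P builds up, equal in every segment, with P · Σ Lᵢ/(AᵢEᵢ) = δ_free.
Σ Lᵢ/(AᵢEᵢ) = 360/(2050×199×10³) + 825/(375×70×10³) = 3.231×10⁻⁵ mm/N.
P = 3.819 / 3.231×10⁻⁵ = 118200 N = 118.2 kN, tensile.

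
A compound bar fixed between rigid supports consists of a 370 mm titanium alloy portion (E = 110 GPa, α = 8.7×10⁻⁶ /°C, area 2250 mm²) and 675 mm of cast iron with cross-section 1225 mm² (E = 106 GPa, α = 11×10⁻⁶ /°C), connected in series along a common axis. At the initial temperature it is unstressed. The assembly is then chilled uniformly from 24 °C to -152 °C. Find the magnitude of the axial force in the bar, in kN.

P ≈ 280 kN (tensile)

If the supports were absent, the total length change would be Σ αᵢΔT Lᵢ = 8.7×10⁻⁶×176×370 + 11×10⁻⁶×176×675 = 1.873 mm.
The rigid supports impose zero overall length change; the single axial force P common to all segments must satisfy P Σ Lᵢ/(AᵢEᵢ) = δ_free.
The series flexibility is Σ Lᵢ/(AᵢEᵢ) = 370/(2250×110×10³) + 675/(1225×106×10³) = 6.693×10⁻⁶ mm/N.
So P = 1.873 / 6.693×10⁻⁶ = 279.9 kN, tensile.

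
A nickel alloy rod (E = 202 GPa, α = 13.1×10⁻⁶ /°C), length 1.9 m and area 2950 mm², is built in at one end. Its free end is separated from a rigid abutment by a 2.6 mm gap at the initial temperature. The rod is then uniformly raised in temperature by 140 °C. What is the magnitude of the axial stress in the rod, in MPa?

σ ≈ 94 MPa (compressive)

Unrestrained expansion: δ_free = αΔT L = 13.1×10⁻⁶ × 140 × 1900 = 3.485 mm.
This exceeds the 2.6 mm gap, so the wall pushes back. The portion of expansion that must be recovered elastically is δ_free − gap = 3.485 − 2.6 = 0.8846 mm.
So σ = E(δ_free − g)/L = 202×10³ × 0.8846/1900 = 94.05 MPa.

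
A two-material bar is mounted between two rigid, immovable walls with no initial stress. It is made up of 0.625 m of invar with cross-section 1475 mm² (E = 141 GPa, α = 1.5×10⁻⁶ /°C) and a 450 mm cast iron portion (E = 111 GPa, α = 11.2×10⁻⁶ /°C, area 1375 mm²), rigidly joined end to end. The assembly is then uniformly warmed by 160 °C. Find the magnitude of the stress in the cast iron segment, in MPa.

If the supports were absent, the total length change would be Σ αᵢΔT Lᵢ = 1.5×10⁻⁶×160×625 + 11.2×10⁻⁶×160×450 = 0.9564 mm.
Since the ends are fixed, an axial force P builds up, equal in every segment, with P · Σ Lᵢ/(AᵢEᵢ) = δ_free.
Σ Lᵢ/(AᵢEᵢ) = 625/(1475×141×10³) + 450/(1375×111×10³) = 5.954×10⁻⁶ mm/N.
P = 0.9564 / 5.954×10⁻⁶ = 160600 N = 160.6 kN, compressive.
σ_{cast iron} = P / A = 160600 / 1375 = 116.8 MPa.

σ ≈ 117 MPa (compressive)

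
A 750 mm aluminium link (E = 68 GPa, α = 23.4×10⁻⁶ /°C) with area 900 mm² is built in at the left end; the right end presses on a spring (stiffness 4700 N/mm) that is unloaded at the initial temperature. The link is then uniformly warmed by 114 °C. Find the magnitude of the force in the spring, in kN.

P ≈ 8.89 kN

The unrestrained thermal change is αΔT L = 23.4×10⁻⁶ × 114 × 750 = 2.001 mm.
With a force P in the spring, the elastic change of the link is PL/(AE) and that of the spring is P/k; compatibility requires their sum to equal δ_free.
So P = δ_free / [L/(AE) + 1/k] = 2.001 / [ 750/(900×68×10³) + 1/(4700) ].
P = 2.001 / 0.000225 = 8891 N.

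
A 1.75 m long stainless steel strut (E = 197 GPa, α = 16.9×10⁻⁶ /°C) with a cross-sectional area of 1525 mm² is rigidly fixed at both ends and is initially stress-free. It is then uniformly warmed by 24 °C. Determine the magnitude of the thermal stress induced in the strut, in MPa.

σ ≈ 79.9 MPa (compressive)

Because both ends are immovable the net strain is zero, and the suppressed thermal strain is αΔT = 16.9×10⁻⁶ × 24 = 405.6×10⁻⁶.
Hence σ = E·αΔT = 197×10³ × 405.6×10⁻⁶ = 79.9 MPa, compressive.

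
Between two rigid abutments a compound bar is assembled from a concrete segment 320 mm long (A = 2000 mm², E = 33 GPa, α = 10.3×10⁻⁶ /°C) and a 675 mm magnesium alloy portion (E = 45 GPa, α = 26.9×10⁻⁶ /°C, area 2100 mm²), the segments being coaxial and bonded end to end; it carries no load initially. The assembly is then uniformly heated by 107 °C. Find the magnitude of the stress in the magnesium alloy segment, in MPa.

Free thermal expansion of the whole bar: Σ αᵢΔT Lᵢ = 10.3×10⁻⁶×107×320 + 26.9×10⁻⁶×107×675 = 2.296 mm.
Since the ends are fixed, an axial force P builds up, equal in every segment, with P · Σ Lᵢ/(AᵢEᵢ) = δ_free.
Σ Lᵢ/(AᵢEᵢ) = 320/(2000×33×10³) + 675/(2100×45×10³) = 1.199×10⁻⁵ mm/N.
So P = 2.296 / 1.199×10⁻⁵ = 191.4 kN, compressive.
σ_{magnesium alloy} = P / A = 191400 / 2100 = 91.16 MPa.

σ ≈ 91.2 MPa (compressive)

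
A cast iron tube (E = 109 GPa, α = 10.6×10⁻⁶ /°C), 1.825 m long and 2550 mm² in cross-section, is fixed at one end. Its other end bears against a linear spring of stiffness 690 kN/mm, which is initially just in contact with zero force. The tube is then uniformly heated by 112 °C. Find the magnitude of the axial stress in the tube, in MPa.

σ ≈ 106 MPa (compressive)

The unrestrained thermal change is αΔT L = 10.6×10⁻⁶ × 112 × 1825 = 2.167 mm.
With a force P in the spring, the elastic change of the tube is PL/(AE) and that of the spring is P/k; compatibility requires their sum to equal δ_free.
P [ L/(AE) + 1/k ] = δ_free → P [ 1825/(2550×109×10³) + 1/(690×10³) ] = 2.167.
P = 2.167 / 8.015×10⁻⁶ = 270300 N.
σ = P/A = 270300/2550 = 106 MPa.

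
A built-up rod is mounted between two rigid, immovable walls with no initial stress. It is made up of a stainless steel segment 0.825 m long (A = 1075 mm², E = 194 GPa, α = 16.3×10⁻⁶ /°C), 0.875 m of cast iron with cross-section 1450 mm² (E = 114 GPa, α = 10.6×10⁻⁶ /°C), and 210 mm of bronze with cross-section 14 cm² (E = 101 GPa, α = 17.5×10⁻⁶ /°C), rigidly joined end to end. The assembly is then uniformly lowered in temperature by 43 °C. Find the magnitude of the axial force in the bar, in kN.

P ≈ 106 kN (tensile)

If the supports were absent, the total length change would be Σ αᵢΔT Lᵢ = 16.3×10⁻⁶×43×825 + 10.6×10⁻⁶×43×875 + 17.5×10⁻⁶×43×210 = 1.135 mm.
Since the ends are fixed, an axial force P builds up, equal in every segment, with P · Σ Lᵢ/(AᵢEᵢ) = δ_free.
Σ Lᵢ/(AᵢEᵢ) = 825/(1075×194×10³) + 875/(1450×114×10³) + 210/(1400×101×10³) = 1.073×10⁻⁵ mm/N.
So P = 1.135 / 1.073×10⁻⁵ = 105.7 kN, tensile.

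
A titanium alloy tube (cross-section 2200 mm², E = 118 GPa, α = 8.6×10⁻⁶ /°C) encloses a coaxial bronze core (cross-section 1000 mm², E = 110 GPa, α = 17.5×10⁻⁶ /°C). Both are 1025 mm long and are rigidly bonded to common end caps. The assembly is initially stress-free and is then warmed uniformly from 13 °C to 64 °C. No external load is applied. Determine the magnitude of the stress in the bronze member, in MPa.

σ ≈ 35.1 MPa (compressive)

Equilibrium of a rigid end plate with no external load gives equal and opposite internal forces ±P in the two members. Since α_{bronze} > α_{titanium alloy}, heating drives the bronze into compression and the titanium alloy into tension.
Setting the final lengths equal and cancelling L: (α₁ − α₂)ΔT = P/(A₁E₁) + P/(A₂E₂).
|α₁ − α₂|·ΔT = 8.9×10⁻⁶ × 51 = 0.0004539.
1/(A₁E₁) + 1/(A₂E₂) = 1/(2200×118×10³) + 1/(1000×110×10³) = 1.294×10⁻⁸ N⁻¹.
P = 0.0004539 / 1.294×10⁻⁸ = 35070 N = 35.07 kN.
σ_{bronze} = P/A₂ = 35070/1000 = 35.07 MPa, compressive.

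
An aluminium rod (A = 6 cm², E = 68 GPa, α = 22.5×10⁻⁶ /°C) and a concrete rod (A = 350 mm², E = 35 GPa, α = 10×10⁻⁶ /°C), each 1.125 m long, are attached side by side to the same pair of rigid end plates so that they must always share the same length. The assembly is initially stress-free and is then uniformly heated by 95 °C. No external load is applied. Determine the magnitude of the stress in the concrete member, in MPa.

σ ≈ 32 MPa (tensile)

Both members must finish at the same length. With the larger α, the aluminium tends to over-expand; the plates restrain it, putting the aluminium in compression and the concrete in tension. With no external load the two internal forces are equal and opposite, magnitude P.
Setting the final lengths equal and cancelling L: (α₁ − α₂)ΔT = P/(A₁E₁) + P/(A₂E₂).
|α₁ − α₂|·ΔT = 12.5×10⁻⁶ × 95 = 0.001187.
1/(A₁E₁) + 1/(A₂E₂) = 1/(600×68×10³) + 1/(350×35×10³) = 1.061×10⁻⁷ N⁻¹.
P = 0.001187 / 1.061×10⁻⁷ = 11190 N = 11.19 kN.
σ_{concrete} = P/A₂ = 11190/350 = 31.97 MPa, tensile.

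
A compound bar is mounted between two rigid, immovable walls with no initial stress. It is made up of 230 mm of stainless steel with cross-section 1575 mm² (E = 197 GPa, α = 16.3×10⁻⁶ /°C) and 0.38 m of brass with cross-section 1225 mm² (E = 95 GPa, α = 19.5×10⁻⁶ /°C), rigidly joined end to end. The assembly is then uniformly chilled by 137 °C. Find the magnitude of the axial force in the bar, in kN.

P ≈ 382 kN (tensile)

If the supports were absent, the total length change would be Σ αᵢΔT Lᵢ = 16.3×10⁻⁶×137×230 + 19.5×10⁻⁶×137×380 = 1.529 mm.
The rigid supports impose zero overall length change; the single axial force P common to all segments must satisfy P Σ Lᵢ/(AᵢEᵢ) = δ_free.
Σ Lᵢ/(AᵢEᵢ) = 230/(1575×197×10³) + 380/(1225×95×10³) = 4.007×10⁻⁶ mm/N.
So P = 1.529 / 4.007×10⁻⁶ = 381.6 kN, tensile.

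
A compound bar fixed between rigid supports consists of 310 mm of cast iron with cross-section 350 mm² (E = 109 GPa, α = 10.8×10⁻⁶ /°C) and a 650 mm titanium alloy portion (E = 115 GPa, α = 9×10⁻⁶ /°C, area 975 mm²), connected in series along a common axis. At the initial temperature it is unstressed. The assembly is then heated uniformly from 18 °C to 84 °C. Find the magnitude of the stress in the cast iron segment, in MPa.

σ ≈ 125 MPa (compressive)

With the walls removed the bar would change length by δ_free = Σ αᵢΔT Lᵢ = 10.8×10⁻⁶×66×310 + 9×10⁻⁶×66×650 = 0.6071 mm.
Since the ends are fixed, an axial force P builds up, equal in every segment, with P · Σ Lᵢ/(AᵢEᵢ) = δ_free.
The series flexibility is Σ Lᵢ/(AᵢEᵢ) = 310/(350×109×10³) + 650/(975×115×10³) = 1.392×10⁻⁵ mm/N.
So P = 0.6071 / 1.392×10⁻⁵ = 43.6 kN, compressive.
σ_{cast iron} = P / A = 43600 / 350 = 124.6 MPa.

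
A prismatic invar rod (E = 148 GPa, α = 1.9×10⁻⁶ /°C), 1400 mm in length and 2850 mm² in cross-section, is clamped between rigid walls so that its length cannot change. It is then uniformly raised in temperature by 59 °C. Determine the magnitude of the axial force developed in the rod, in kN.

With zero net strain, σ = E·αΔT = 148 GPa × 1.9×10⁻⁶ × 59 = 16.59 MPa.
P = AEαΔT = 2850 × 148×10³ × 1.9×10⁻⁶ × 59 = 47.28 kN (compressive).

P ≈ 47.3 kN (compressive)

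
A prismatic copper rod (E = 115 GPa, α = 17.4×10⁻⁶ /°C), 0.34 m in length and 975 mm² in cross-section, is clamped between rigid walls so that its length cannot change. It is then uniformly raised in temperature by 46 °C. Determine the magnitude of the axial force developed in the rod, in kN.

The ends cannot move, so σ = EαΔT = 115×10³ × 17.4×10⁻⁶ × 46 = 92.05 MPa.
Then P = σA = 92.05 × 975 mm² = 89.74 kN, compressive.

P ≈ 89.7 kN (compressive)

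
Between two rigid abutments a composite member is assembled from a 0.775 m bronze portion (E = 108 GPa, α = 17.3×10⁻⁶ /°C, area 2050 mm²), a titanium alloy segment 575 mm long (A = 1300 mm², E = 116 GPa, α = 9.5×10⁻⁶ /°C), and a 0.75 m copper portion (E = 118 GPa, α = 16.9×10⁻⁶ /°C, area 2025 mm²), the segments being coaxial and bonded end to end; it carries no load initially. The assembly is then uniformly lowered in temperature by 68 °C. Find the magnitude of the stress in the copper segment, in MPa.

With the walls removed the bar would change length by δ_free = Σ αᵢΔT Lᵢ = 17.3×10⁻⁶×68×775 + 9.5×10⁻⁶×68×575 + 16.9×10⁻⁶×68×750 = 2.145 mm.
The rigid supports impose zero overall length change; the single axial force P common to all segments must satisfy P Σ Lᵢ/(AᵢEᵢ) = δ_free.
The series flexibility is Σ Lᵢ/(AᵢEᵢ) = 775/(2050×108×10³) + 575/(1300×116×10³) + 750/(2025×118×10³) = 1.045×10⁻⁵ mm/N.
P = 2.145 / 1.045×10⁻⁵ = 205200 N = 205.2 kN, tensile.
σ_{copper} = P / A = 205200 / 2025 = 101.3 MPa.

σ ≈ 101 MPa (tensile)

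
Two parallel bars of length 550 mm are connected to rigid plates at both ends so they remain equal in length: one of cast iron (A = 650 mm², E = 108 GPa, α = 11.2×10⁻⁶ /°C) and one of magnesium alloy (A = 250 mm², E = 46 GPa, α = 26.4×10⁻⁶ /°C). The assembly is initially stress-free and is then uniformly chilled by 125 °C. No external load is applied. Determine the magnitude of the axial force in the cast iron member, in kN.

P ≈ 18.8 kN (compressive in the cast iron)

Both members must finish at the same length. With the larger α, the magnesium alloy tends to over-contract; the plates restrain it, putting the magnesium alloy in tension and the cast iron in compression. With no external load the two internal forces are equal and opposite, magnitude P.
Setting the final lengths equal and cancelling L: (α₁ − α₂)ΔT = P/(A₁E₁) + P/(A₂E₂).
|α₁ − α₂|·ΔT = 15.2×10⁻⁶ × 125 = 0.0019.
1/(A₁E₁) + 1/(A₂E₂) = 1/(650×108×10³) + 1/(250×46×10³) = 1.012×10⁻⁷ N⁻¹.
P = 0.0019 / 1.012×10⁻⁷ = 18770 N = 18.77 kN.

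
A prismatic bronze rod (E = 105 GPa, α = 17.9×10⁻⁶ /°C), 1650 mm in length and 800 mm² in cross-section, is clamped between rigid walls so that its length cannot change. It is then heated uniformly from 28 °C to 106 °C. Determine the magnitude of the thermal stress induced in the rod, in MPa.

Because both ends are immovable the net strain is zero, and the suppressed thermal strain is αΔT = 17.9×10⁻⁶ × 78 = 1396.2×10⁻⁶.
Hence σ = E·αΔT = 105×10³ × 1396.2×10⁻⁶ = 146.6 MPa, compressive.

σ ≈ 147 MPa (compressive)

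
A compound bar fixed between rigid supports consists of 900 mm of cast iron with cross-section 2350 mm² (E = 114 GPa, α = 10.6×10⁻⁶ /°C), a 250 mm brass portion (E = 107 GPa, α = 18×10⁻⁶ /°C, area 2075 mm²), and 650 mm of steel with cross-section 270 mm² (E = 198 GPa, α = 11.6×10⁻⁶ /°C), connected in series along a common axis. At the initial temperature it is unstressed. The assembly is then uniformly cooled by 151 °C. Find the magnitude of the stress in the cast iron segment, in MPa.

σ ≈ 83.3 MPa (tensile)

Free thermal contraction of the whole bar: Σ αᵢΔT Lᵢ = 10.6×10⁻⁶×151×900 + 18×10⁻⁶×151×250 + 11.6×10⁻⁶×151×650 = 3.259 mm.
The walls prevent any net length change, so an axial force P (same in every segment) develops. Compatibility: P · Σ Lᵢ/(AᵢEᵢ) = δ_free.
The series flexibility is Σ Lᵢ/(AᵢEᵢ) = 900/(2350×114×10³) + 250/(2075×107×10³) + 650/(270×198×10³) = 1.664×10⁻⁵ mm/N.
P = 3.259 / 1.664×10⁻⁵ = 195800 N = 195.8 kN, tensile.
σ_{cast iron} = P / A = 195800 / 2350 = 83.31 MPa.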